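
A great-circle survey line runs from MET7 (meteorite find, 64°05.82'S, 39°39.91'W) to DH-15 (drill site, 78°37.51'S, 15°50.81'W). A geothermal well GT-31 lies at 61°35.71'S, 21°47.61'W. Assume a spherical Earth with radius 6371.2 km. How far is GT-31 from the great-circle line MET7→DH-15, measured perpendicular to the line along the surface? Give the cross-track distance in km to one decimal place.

MET7: φ = -64.09700°, λ = -39.66517°
DH-15: φ = -78.62517°, λ = -15.84683°
GT-31: φ = -61.59517°, λ = -21.79350°
δ₁₃ = central angle MET7→GT-31 = 0.148330 rad  (haversine)
θ₁₃ = bearing MET7→GT-31 = 81.045°,  θ₁₂ = bearing MET7→DH-15 = 163.329°
dₓₜ = R·arcsin(sin δ₁₃ · sin(θ₁₃ − θ₁₂)) = 6371.2·arcsin(0.14779·sin(-82.283°)) = -936.418 km
|dₓₜ| = 936.418 km

936.4 km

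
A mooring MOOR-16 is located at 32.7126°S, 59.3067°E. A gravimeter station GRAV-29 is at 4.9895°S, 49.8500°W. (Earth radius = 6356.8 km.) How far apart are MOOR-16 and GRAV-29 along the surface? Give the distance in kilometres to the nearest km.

11448 km

Δφ = 27.7231°,  Δλ = -109.1567°
a = sin²(Δφ/2) + cos φ₁ cos φ₂ sin²(Δλ/2) = 0.614028
c = 2·arcsin(√a) = 1.800877 rad = 103.1827°
d = R·c = 6356.8 × 1.800877 = 11447.8 km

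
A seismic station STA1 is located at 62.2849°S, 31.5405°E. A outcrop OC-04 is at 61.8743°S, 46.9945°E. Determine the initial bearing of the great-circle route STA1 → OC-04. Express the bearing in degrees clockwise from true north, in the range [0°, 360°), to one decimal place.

Δλ = 15.4540°
y = sin Δλ · cos φ₂ = 0.125613
x = cos φ₁ sin φ₂ − sin φ₁ cos φ₂ cos Δλ = -0.007922
θ = atan2(y, x) = 93.6088° → 93.6088° (mod 360°)

93.6°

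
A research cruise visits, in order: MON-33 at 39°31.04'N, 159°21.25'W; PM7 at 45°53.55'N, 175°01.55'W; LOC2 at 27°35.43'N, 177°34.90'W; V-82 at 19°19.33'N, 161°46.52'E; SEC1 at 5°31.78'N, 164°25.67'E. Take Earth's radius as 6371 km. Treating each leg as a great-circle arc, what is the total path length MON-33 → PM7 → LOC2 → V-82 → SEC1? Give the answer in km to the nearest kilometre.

MON-33: φ = +39.51733°, λ = -159.35417°
PM7: φ = +45.89250°, λ = -175.02583°
LOC2: φ = +27.59050°, λ = -177.58167°
V-82: φ = +19.32217°, λ = +161.77533°
SEC1: φ = +5.52967°, λ = +164.42783°
MON-33→PM7: c = 0.229166 rad, d = 1460.01 km
PM7→LOC2: c = 0.321378 rad, d = 2047.50 km
LOC2→V-82: c = 0.359971 rad, d = 2293.37 km
V-82→SEC1: c = 0.244910 rad, d = 1560.32 km
Total = 1460.01 + 2047.50 + 2293.37 + 1560.32 = 7361.21 km

7361 km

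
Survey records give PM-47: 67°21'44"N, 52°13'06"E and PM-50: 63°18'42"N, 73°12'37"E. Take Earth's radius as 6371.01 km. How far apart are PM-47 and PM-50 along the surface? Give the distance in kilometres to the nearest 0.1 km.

1066.2 km

PM-47: φ = +67.36222°, λ = +52.21833°
PM-50: φ = +63.31167°, λ = +73.21028°
Δφ = -4.0506°,  Δλ = 20.9919°
a = sin²(Δφ/2) + cos φ₁ cos φ₂ sin²(Δλ/2) = 0.006986
c = 2·arcsin(√a) = 0.167356 rad = 9.5888°
d = R·c = 6371.01 × 0.167356 = 1066.2 km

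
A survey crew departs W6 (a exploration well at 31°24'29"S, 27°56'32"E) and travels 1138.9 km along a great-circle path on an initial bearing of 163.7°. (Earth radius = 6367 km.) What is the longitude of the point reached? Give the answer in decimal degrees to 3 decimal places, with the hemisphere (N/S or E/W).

W6: φ = -31.40806°, λ = +27.94222°
δ = d/R = 1138.9/6367 = 0.178875 rad
φ₂ = arcsin(sin φ₁ cos δ + cos φ₁ sin δ cos θ)
   = arcsin(-0.52113·0.98404 + 0.85348·0.17792·-0.95981) = -41.19047°
λ₂ = λ₁ + atan2(sin θ sin δ cos φ₁, cos δ − sin φ₁ sin φ₂) = 31.74713°

31.747°E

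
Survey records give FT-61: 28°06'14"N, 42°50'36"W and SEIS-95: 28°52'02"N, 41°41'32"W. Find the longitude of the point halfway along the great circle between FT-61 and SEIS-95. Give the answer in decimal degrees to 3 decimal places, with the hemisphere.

FT-61: φ = +28.10389°, λ = -42.84333°
SEIS-95: φ = +28.86722°, λ = -41.69222°
Bx = cos φ₂ cos Δλ = 0.875564,  By = cos φ₂ sin Δλ = 0.017593
φₘ = atan2(sin φ₁ + sin φ₂, √((cos φ₁ + Bx)² + By²)) = 28.48677°
λₘ = λ₁ + atan2(By, cos φ₁ + Bx) = -42.26986°

42.270°W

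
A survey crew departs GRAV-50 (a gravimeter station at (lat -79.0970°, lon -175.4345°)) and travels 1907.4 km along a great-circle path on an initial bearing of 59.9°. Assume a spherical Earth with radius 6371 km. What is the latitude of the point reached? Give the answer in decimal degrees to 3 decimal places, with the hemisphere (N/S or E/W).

65.546°S

δ = d/R = 1907.4/6371 = 0.299388 rad
φ₂ = arcsin(sin φ₁ cos δ + cos φ₁ sin δ cos θ)
   = arcsin(-0.98195·0.95552 + 0.18915·0.29494·0.50151) = -65.54569°
λ₂ = λ₁ + atan2(sin θ sin δ cos φ₁, cos δ − sin φ₁ sin φ₂) = -137.38181°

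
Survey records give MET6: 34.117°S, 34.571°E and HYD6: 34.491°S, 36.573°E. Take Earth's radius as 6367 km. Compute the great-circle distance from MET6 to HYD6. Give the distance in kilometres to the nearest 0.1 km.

Δφ = -0.3740°,  Δλ = 2.0020°
a = sin²(Δφ/2) + cos φ₁ cos φ₂ sin²(Δλ/2) = 0.000219
c = 2·arcsin(√a) = 0.029592 rad = 1.6955°
d = R·c = 6367 × 0.029592 = 188.4 km

188.4 km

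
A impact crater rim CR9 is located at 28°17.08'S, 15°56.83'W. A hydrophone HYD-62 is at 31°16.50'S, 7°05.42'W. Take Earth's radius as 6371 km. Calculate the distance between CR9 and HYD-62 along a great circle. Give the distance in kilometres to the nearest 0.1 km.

916.8 km

CR9: φ = -28.28467°, λ = -15.94717°
HYD-62: φ = -31.27500°, λ = -7.09033°
Δφ = -2.9903°,  Δλ = 8.8568°
a = sin²(Δφ/2) + cos φ₁ cos φ₂ sin²(Δλ/2) = 0.005168
c = 2·arcsin(√a) = 0.143902 rad = 8.2450°
d = R·c = 6371 × 0.143902 = 916.8 km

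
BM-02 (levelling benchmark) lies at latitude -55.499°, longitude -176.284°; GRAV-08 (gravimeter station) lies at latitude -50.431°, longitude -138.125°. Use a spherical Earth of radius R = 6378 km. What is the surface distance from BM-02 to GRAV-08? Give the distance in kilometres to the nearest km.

2585 km

Δφ = 5.0680°,  Δλ = 38.1590°
a = sin²(Δφ/2) + cos φ₁ cos φ₂ sin²(Δλ/2) = 0.040508
c = 2·arcsin(√a) = 0.405300 rad = 23.2220°
d = R·c = 6378 × 0.405300 = 2585.0 km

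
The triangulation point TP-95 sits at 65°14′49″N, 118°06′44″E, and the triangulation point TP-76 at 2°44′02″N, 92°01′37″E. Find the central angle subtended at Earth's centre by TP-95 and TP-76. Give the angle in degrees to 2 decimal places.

TP-95: φ = +65.24694°, λ = +118.11222°
TP-76: φ = +2.73389°, λ = +92.02694°
Δφ = -62.5131°,  Δλ = -26.0853°
a = sin²(Δφ/2) + cos φ₁ cos φ₂ sin²(Δλ/2) = 0.290527
c = 2·arcsin(√a) = 1.138512 rad = 65.2320°

65.23°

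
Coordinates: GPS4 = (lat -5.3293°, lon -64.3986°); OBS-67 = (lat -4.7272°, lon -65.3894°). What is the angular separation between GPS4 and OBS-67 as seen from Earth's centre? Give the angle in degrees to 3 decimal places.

1.156°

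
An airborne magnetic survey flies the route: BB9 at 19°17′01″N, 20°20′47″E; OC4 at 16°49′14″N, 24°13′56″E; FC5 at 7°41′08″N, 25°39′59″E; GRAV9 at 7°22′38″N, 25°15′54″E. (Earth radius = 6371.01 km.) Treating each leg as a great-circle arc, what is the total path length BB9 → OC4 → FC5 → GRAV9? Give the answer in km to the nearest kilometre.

BB9: φ = +19.28361°, λ = +20.34639°
OC4: φ = +16.82056°, λ = +24.23222°
FC5: φ = +7.68556°, λ = +25.66639°
GRAV9: φ = +7.37722°, λ = +25.26500°
BB9→OC4: c = 0.077492 rad, d = 493.70 km
OC4→FC5: c = 0.161297 rad, d = 1027.62 km
FC5→GRAV9: c = 0.008786 rad, d = 55.98 km
Total = 493.70 + 1027.62 + 55.98 = 1577.30 km

1577 km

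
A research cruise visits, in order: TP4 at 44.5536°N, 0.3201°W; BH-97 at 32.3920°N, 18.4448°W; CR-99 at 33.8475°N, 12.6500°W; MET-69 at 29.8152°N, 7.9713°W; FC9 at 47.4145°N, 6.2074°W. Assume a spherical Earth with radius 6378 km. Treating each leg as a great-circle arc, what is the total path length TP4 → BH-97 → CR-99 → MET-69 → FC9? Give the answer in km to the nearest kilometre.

5231 km

TP4→BH-97: c = 0.324842 rad, d = 2071.84 km
BH-97→CR-99: c = 0.088418 rad, d = 563.93 km
CR-99→MET-69: c = 0.098798 rad, d = 630.14 km
MET-69→FC9: c = 0.308085 rad, d = 1964.96 km
Total = 2071.84 + 563.93 + 630.14 + 1964.96 = 5230.87 km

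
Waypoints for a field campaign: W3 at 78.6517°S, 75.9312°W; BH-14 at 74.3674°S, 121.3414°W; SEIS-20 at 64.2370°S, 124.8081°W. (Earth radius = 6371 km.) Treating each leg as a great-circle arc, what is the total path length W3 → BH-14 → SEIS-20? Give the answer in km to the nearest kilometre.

2365 km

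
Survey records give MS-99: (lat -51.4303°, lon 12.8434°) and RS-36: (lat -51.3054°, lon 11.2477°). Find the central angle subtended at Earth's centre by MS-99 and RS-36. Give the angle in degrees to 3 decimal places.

Δφ = 0.1249°,  Δλ = -1.5957°
a = sin²(Δφ/2) + cos φ₁ cos φ₂ sin²(Δλ/2) = 0.000077
c = 2·arcsin(√a) = 0.017523 rad = 1.0040°

1.004°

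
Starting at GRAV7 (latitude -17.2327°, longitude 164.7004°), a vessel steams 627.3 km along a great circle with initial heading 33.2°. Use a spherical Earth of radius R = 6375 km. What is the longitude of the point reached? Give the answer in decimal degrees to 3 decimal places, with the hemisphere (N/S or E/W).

δ = d/R = 627.3/6375 = 0.098400 rad
φ₂ = arcsin(sin φ₁ cos δ + cos φ₁ sin δ cos θ)
   = arcsin(-0.29625·0.99516 + 0.95511·0.09824·0.83676) = -12.49213°
λ₂ = λ₁ + atan2(sin θ sin δ cos φ₁, cos δ − sin φ₁ sin φ₂) = 167.85887°

167.859°E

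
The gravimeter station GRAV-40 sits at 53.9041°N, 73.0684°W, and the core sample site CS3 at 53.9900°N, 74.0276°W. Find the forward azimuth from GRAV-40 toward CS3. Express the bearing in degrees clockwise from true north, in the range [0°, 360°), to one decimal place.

Δλ = -0.9592°
y = sin Δλ · cos φ₂ = -0.009842
x = cos φ₁ sin φ₂ − sin φ₁ cos φ₂ cos Δλ = 0.001566
θ = atan2(y, x) = -80.9604° → 279.0396° (mod 360°)

279.0°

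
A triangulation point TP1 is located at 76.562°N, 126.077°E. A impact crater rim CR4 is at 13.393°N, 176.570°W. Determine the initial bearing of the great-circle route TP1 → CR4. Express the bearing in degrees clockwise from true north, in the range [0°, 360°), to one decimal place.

119.1°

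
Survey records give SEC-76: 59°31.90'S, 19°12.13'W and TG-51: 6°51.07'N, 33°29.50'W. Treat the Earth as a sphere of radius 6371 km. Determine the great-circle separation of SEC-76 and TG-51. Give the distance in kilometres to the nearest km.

7489 km

SEC-76: φ = -59.53167°, λ = -19.20217°
TG-51: φ = +6.85117°, λ = -33.49167°
Δφ = 66.3828°,  Δλ = -14.2895°
a = sin²(Δφ/2) + cos φ₁ cos φ₂ sin²(Δλ/2) = 0.307476
c = 2·arcsin(√a) = 1.175537 rad = 67.3533°
d = R·c = 6371 × 1.175537 = 7489.3 km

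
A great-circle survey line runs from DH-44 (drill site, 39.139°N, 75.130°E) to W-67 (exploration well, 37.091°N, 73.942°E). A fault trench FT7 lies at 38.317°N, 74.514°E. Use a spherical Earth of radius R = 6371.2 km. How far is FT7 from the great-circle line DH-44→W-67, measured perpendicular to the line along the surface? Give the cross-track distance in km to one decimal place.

δ₁₃ = central angle DH-44→FT7 = 0.016618 rad  (haversine)
θ₁₃ = bearing DH-44→FT7 = 210.505°,  θ₁₂ = bearing DH-44→W-67 = 204.900°
dₓₜ = R·arcsin(sin δ₁₃ · sin(θ₁₃ − θ₁₂)) = 6371.2·arcsin(0.01662·sin(5.604°)) = 10.340 km
|dₓₜ| = 10.340 km

10.3 km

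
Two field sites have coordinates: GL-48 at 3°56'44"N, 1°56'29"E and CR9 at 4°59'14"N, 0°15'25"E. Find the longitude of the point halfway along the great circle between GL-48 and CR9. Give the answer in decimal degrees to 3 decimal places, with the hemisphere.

GL-48: φ = +3.94556°, λ = +1.94139°
CR9: φ = +4.98722°, λ = +0.25694°
Bx = cos φ₂ cos Δλ = 0.995784,  By = cos φ₂ sin Δλ = -0.029284
φₘ = atan2(sin φ₁ + sin φ₂, √((cos φ₁ + Bx)² + By²)) = 4.46687°
λₘ = λ₁ + atan2(By, cos φ₁ + Bx) = 1.09976°

1.100°E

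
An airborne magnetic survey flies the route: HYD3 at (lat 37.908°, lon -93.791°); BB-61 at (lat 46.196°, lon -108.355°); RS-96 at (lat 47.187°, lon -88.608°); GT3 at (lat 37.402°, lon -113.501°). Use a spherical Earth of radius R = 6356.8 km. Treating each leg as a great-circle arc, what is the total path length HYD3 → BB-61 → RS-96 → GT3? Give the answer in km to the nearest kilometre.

HYD3→BB-61: c = 0.237169 rad, d = 1507.63 km
BB-61→RS-96: c = 0.236403 rad, d = 1502.77 km
RS-96→GT3: c = 0.361703 rad, d = 2299.27 km
Total = 1507.63 + 1502.77 + 2299.27 = 5309.67 km

5310 km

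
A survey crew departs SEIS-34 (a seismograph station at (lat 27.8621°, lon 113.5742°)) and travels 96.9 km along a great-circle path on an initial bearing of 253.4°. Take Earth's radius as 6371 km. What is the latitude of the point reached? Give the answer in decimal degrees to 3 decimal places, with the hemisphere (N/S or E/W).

27.610°N

δ = d/R = 96.9/6371 = 0.015210 rad
φ₂ = arcsin(sin φ₁ cos δ + cos φ₁ sin δ cos θ)
   = arcsin(0.46735·0.99988 + 0.88407·0.01521·-0.28569) = 27.60994°
λ₂ = λ₁ + atan2(sin θ sin δ cos φ₁, cos δ − sin φ₁ sin φ₂) = 112.63175°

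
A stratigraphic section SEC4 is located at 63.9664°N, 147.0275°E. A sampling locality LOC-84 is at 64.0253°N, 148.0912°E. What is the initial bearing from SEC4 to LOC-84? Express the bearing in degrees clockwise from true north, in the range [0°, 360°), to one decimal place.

Δλ = 1.0637°
y = sin Δλ · cos φ₂ = 0.008131
x = cos φ₁ sin φ₂ − sin φ₁ cos φ₂ cos Δλ = 0.001096
θ = atan2(y, x) = 82.3241° → 82.3241° (mod 360°)

82.3°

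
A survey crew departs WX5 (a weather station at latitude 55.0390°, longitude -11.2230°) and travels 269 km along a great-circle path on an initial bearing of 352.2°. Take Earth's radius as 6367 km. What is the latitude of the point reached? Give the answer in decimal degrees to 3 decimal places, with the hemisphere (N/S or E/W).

57.436°N

δ = d/R = 269/6367 = 0.042249 rad
φ₂ = arcsin(sin φ₁ cos δ + cos φ₁ sin δ cos θ)
   = arcsin(0.81954·0.99911 + 0.57302·0.04224·0.99075) = 57.43585°
λ₂ = λ₁ + atan2(sin θ sin δ cos φ₁, cos δ − sin φ₁ sin φ₂) = -11.83320°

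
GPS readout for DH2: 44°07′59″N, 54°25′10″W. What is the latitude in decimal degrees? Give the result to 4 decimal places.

44° + 7′/60 + 59″/3600 = 44 + 0.11667 + 0.01639 = 44.1331°

44.1331°N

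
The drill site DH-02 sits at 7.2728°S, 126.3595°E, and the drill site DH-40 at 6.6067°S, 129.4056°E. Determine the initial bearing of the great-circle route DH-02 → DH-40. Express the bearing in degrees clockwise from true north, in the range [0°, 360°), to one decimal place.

77.8°

Δλ = 3.0461°
y = sin Δλ · cos φ₂ = 0.052787
x = cos φ₁ sin φ₂ − sin φ₁ cos φ₂ cos Δλ = 0.011448
θ = atan2(y, x) = 77.7639° → 77.7639° (mod 360°)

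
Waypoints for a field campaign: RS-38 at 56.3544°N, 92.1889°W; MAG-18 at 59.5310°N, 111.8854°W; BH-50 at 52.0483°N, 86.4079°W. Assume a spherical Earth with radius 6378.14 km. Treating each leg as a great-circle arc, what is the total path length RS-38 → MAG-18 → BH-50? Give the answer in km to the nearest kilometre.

2995 km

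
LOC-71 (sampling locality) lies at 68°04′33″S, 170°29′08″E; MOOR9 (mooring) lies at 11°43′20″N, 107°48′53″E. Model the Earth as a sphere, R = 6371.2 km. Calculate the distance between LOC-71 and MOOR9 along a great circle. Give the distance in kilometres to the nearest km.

10139 km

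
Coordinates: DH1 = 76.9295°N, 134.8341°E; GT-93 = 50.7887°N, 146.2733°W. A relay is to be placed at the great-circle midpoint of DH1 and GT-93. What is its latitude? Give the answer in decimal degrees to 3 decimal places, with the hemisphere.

Bx = cos φ₂ cos Δλ = 0.121789,  By = cos φ₂ sin Δλ = 0.620340
φₘ = atan2(sin φ₁ + sin φ₂, √((cos φ₁ + Bx)² + By²)) = 67.86921°
λₘ = λ₁ + atan2(By, cos φ₁ + Bx) = -164.45328°

67.869°N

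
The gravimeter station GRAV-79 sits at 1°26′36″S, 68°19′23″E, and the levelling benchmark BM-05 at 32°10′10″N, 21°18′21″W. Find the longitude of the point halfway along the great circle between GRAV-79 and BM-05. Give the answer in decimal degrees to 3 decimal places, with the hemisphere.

GRAV-79: φ = -1.44333°, λ = +68.32306°
BM-05: φ = +32.16944°, λ = -21.30583°
Bx = cos φ₂ cos Δλ = 0.005483,  By = cos φ₂ sin Δλ = -0.846459
φₘ = atan2(sin φ₁ + sin φ₂, √((cos φ₁ + Bx)² + By²)) = 21.10641°
λₘ = λ₁ + atan2(By, cos φ₁ + Bx) = 28.22200°

28.222°E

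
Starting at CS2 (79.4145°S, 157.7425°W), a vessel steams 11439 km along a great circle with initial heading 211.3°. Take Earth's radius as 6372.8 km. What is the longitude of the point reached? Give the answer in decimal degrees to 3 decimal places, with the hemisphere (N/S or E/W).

52.762°E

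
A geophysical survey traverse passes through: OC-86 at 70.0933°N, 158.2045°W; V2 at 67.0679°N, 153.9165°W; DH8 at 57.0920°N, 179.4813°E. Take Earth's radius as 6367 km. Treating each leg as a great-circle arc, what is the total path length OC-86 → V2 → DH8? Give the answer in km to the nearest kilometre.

2128 km

OC-86→V2: c = 0.059425 rad, d = 378.36 km
V2→DH8: c = 0.274832 rad, d = 1749.86 km
Total = 378.36 + 1749.86 = 2128.21 km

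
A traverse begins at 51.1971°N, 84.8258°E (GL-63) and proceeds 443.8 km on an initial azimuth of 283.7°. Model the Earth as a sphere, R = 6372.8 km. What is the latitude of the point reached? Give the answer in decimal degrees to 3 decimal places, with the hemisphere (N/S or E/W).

δ = d/R = 443.8/6372.8 = 0.069640 rad
φ₂ = arcsin(sin φ₁ cos δ + cos φ₁ sin δ cos θ)
   = arcsin(0.77931·0.99758 + 0.62664·0.06958·0.23684) = 51.97522°
λ₂ = λ₁ + atan2(sin θ sin δ cos φ₁, cos δ − sin φ₁ sin φ₂) = 78.52513°

51.975°N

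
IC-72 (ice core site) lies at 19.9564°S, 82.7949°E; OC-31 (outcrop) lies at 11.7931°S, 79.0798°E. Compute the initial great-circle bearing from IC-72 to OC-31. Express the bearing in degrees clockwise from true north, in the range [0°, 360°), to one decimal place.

335.8°

Δλ = -3.7151°
y = sin Δλ · cos φ₂ = -0.063428
x = cos φ₁ sin φ₂ − sin φ₁ cos φ₂ cos Δλ = 0.141293
θ = atan2(y, x) = -24.1757° → 335.8243° (mod 360°)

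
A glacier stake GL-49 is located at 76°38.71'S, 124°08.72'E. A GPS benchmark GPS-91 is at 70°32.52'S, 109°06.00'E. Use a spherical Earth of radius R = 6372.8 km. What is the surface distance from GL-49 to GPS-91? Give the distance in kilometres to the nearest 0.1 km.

GL-49: φ = -76.64517°, λ = +124.14533°
GPS-91: φ = -70.54200°, λ = +109.10000°
Δφ = 6.1032°,  Δλ = -15.0453°
a = sin²(Δφ/2) + cos φ₁ cos φ₂ sin²(Δλ/2) = 0.004153
c = 2·arcsin(√a) = 0.128973 rad = 7.3896°
d = R·c = 6372.8 × 0.128973 = 821.9 km

821.9 km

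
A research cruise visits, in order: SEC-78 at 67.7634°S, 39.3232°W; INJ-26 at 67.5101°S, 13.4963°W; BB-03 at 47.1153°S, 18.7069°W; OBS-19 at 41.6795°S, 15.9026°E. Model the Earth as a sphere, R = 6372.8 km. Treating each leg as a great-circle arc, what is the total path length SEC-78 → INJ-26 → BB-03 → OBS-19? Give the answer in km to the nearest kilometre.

SEC-78→INJ-26: c = 0.170318 rad, d = 1085.40 km
INJ-26→BB-03: c = 0.359031 rad, d = 2288.03 km
BB-03→OBS-19: c = 0.438096 rad, d = 2791.90 km
Total = 1085.40 + 2288.03 + 2791.90 = 6165.33 km

6165 km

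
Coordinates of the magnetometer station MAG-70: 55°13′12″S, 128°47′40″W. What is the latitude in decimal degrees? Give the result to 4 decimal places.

55° + 13′/60 + 12″/3600 = 55 + 0.21667 + 0.00333 = 55.2200°

55.2200°S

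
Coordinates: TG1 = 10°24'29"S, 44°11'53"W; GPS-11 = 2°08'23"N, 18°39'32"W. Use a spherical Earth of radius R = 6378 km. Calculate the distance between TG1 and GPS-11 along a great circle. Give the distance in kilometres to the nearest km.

3156 km

TG1: φ = -10.40806°, λ = -44.19806°
GPS-11: φ = +2.13972°, λ = -18.65889°
Δφ = 12.5478°,  Δλ = 25.5392°
a = sin²(Δφ/2) + cos φ₁ cos φ₂ sin²(Δλ/2) = 0.059960
c = 2·arcsin(√a) = 0.494764 rad = 28.3479°
d = R·c = 6378 × 0.494764 = 3155.6 km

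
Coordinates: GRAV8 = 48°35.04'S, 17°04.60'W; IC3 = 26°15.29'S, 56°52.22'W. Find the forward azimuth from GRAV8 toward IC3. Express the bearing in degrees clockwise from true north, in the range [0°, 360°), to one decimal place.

GRAV8: φ = -48.58400°, λ = -17.07667°
IC3: φ = -26.25483°, λ = -56.87033°
Δλ = -39.7937°
y = sin Δλ · cos φ₂ = -0.573997
x = cos φ₁ sin φ₂ − sin φ₁ cos φ₂ cos Δλ = 0.224131
θ = atan2(y, x) = -68.6706° → 291.3294° (mod 360°)

291.3°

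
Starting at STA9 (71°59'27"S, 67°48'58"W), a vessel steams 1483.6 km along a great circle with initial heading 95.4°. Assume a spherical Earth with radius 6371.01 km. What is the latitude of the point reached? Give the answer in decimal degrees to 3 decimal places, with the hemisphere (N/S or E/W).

STA9: φ = -71.99083°, λ = -67.81611°
δ = d/R = 1483.6/6371.01 = 0.232867 rad
φ₂ = arcsin(sin φ₁ cos δ + cos φ₁ sin δ cos θ)
   = arcsin(-0.95101·0.97301 + 0.30917·0.23077·-0.09411) = -68.75705°
λ₂ = λ₁ + atan2(sin θ sin δ cos φ₁, cos δ − sin φ₁ sin φ₂) = -28.46387°

68.757°S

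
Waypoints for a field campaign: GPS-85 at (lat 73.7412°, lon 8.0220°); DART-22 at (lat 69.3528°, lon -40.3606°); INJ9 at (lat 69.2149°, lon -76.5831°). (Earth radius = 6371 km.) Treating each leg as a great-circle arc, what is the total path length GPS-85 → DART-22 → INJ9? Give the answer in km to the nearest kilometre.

3121 km

GPS-85→DART-22: c = 0.269469 rad, d = 1716.79 km
DART-22→INJ9: c = 0.220386 rad, d = 1404.08 km
Total = 1716.79 + 1404.08 = 3120.87 km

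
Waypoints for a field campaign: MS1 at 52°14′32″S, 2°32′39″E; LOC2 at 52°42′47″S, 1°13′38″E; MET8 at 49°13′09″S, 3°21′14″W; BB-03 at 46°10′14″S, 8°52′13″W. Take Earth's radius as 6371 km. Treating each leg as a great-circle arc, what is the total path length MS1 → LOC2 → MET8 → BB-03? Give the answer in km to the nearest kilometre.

MS1: φ = -52.24222°, λ = +2.54417°
LOC2: φ = -52.71306°, λ = +1.22722°
MET8: φ = -49.21917°, λ = -3.35389°
BB-03: φ = -46.17056°, λ = -8.87028°
MS1→LOC2: c = 0.016233 rad, d = 103.42 km
LOC2→MET8: c = 0.079050 rad, d = 503.63 km
MET8→BB-03: c = 0.083811 rad, d = 533.96 km
Total = 103.42 + 503.63 + 533.96 = 1141.01 km

1141 km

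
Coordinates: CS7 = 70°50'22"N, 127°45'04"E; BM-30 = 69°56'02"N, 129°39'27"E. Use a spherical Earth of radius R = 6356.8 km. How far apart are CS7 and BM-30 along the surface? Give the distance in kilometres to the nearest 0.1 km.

CS7: φ = +70.83944°, λ = +127.75111°
BM-30: φ = +69.93389°, λ = +129.65750°
Δφ = -0.9056°,  Δλ = 1.9064°
a = sin²(Δφ/2) + cos φ₁ cos φ₂ sin²(Δλ/2) = 0.000094
c = 2·arcsin(√a) = 0.019351 rad = 1.1087°
d = R·c = 6356.8 × 0.019351 = 123.0 km

123.0 km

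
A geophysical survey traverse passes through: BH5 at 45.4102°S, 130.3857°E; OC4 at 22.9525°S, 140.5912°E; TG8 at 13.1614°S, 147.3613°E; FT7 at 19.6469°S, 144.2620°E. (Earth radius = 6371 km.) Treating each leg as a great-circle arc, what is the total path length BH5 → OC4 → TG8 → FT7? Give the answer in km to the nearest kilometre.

BH5→OC4: c = 0.417922 rad, d = 2662.58 km
OC4→TG8: c = 0.204404 rad, d = 1302.26 km
TG8→FT7: c = 0.124506 rad, d = 793.23 km
Total = 2662.58 + 1302.26 + 793.23 = 4758.07 km

4758 km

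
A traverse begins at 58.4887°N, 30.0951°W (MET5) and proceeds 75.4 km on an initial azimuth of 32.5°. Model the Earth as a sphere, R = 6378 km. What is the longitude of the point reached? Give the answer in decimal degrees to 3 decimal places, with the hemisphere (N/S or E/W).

δ = d/R = 75.4/6378 = 0.011822 rad
φ₂ = arcsin(sin φ₁ cos δ + cos φ₁ sin δ cos θ)
   = arcsin(0.85254·0.99993 + 0.52267·0.01182·0.84339) = 59.05805°
λ₂ = λ₁ + atan2(sin θ sin δ cos φ₁, cos δ − sin φ₁ sin φ₂) = -29.38728°

29.387°W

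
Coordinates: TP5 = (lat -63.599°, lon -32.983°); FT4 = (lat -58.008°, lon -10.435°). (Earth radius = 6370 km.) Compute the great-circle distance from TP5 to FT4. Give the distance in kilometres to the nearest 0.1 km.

1361.8 km

Δφ = 5.5910°,  Δλ = 22.5480°
a = sin²(Δφ/2) + cos φ₁ cos φ₂ sin²(Δλ/2) = 0.011383
c = 2·arcsin(√a) = 0.213785 rad = 12.2490°
d = R·c = 6370 × 0.213785 = 1361.8 km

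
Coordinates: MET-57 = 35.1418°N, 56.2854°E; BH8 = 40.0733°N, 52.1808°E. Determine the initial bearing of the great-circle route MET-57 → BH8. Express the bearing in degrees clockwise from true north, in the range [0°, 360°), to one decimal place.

327.8°

Δλ = -4.1046°
y = sin Δλ · cos φ₂ = -0.054773
x = cos φ₁ sin φ₂ − sin φ₁ cos φ₂ cos Δλ = 0.087094
θ = atan2(y, x) = -32.1653° → 327.8347° (mod 360°)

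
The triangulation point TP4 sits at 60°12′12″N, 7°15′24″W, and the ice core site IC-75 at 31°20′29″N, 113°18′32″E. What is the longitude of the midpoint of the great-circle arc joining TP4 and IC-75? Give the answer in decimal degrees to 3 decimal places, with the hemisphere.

TP4: φ = +60.20333°, λ = -7.25667°
IC-75: φ = +31.34139°, λ = +113.30889°
Bx = cos φ₂ cos Δλ = -0.434322,  By = cos φ₂ sin Δλ = 0.735407
φₘ = atan2(sin φ₁ + sin φ₂, √((cos φ₁ + Bx)² + By²)) = 61.99709°
λₘ = λ₁ + atan2(By, cos φ₁ + Bx) = 77.87774°

77.878°E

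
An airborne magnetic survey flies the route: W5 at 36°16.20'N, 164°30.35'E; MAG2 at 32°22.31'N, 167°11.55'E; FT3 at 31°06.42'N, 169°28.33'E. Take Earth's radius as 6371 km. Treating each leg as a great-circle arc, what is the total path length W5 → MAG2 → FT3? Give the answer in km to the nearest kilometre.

756 km

W5: φ = +36.27000°, λ = +164.50583°
MAG2: φ = +32.37183°, λ = +167.19250°
FT3: φ = +31.10700°, λ = +169.47217°
W5→MAG2: c = 0.078276 rad, d = 498.70 km
MAG2→FT3: c = 0.040400 rad, d = 257.39 km
Total = 498.70 + 257.39 = 756.09 km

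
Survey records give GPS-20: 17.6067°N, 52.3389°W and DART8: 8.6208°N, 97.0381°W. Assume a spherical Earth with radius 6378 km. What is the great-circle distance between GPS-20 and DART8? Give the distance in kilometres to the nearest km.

4936 km

Δφ = -8.9859°,  Δλ = -44.6992°
a = sin²(Δφ/2) + cos φ₁ cos φ₂ sin²(Δλ/2) = 0.142401
c = 2·arcsin(√a) = 0.773890 rad = 44.3406°
d = R·c = 6378 × 0.773890 = 4935.9 km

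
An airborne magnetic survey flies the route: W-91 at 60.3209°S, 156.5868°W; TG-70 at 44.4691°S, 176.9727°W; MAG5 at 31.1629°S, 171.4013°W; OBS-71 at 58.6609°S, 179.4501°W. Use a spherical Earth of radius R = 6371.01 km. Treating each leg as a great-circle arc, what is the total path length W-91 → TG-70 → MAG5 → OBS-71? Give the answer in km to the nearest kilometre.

6896 km

W-91→TG-70: c = 0.348633 rad, d = 2221.15 km
TG-70→MAG5: c = 0.244456 rad, d = 1557.43 km
MAG5→OBS-71: c = 0.489341 rad, d = 3117.60 km
Total = 2221.15 + 1557.43 + 3117.60 = 6896.17 km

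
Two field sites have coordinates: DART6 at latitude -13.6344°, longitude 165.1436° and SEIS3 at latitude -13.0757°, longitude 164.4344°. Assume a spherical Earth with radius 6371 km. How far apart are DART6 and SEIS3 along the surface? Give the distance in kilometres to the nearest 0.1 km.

Δφ = 0.5587°,  Δλ = -0.7092°
a = sin²(Δφ/2) + cos φ₁ cos φ₂ sin²(Δλ/2) = 0.000060
c = 2·arcsin(√a) = 0.015496 rad = 0.8878°
d = R·c = 6371 × 0.015496 = 98.7 km

98.7 km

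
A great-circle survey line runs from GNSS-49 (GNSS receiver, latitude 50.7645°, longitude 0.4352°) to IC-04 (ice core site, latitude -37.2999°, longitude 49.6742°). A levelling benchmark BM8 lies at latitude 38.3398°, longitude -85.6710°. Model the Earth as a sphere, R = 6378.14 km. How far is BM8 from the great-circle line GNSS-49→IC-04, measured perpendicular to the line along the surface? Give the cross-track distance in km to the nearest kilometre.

2675 km

δ₁₃ = central angle GNSS-49→BM8 = 1.030765 rad  (haversine)
θ₁₃ = bearing GNSS-49→BM8 = 294.165°,  θ₁₂ = bearing GNSS-49→IC-04 = 142.512°
dₓₜ = R·arcsin(sin δ₁₃ · sin(θ₁₃ − θ₁₂)) = 6378.14·arcsin(0.85769·sin(151.652°)) = 2675.241 km
|dₓₜ| = 2675.241 km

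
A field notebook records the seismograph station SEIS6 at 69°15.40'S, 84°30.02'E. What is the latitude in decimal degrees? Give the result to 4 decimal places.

69.2567°S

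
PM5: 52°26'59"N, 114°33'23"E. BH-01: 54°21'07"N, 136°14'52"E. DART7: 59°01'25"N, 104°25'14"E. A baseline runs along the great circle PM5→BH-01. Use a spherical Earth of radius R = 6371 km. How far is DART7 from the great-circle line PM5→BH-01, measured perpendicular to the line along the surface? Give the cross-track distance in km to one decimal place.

PM5: φ = +52.44972°, λ = +114.55639°
BH-01: φ = +54.35194°, λ = +136.24778°
DART7: φ = +59.02361°, λ = +104.42056°
δ₁₃ = central angle PM5→DART7 = 0.151608 rad  (haversine)
θ₁₃ = bearing PM5→DART7 = 323.150°,  θ₁₂ = bearing PM5→BH-01 = 72.986°
dₓₜ = R·arcsin(sin δ₁₃ · sin(θ₁₃ − θ₁₂)) = 6371·arcsin(0.15103·sin(250.163°)) = -908.175 km
|dₓₜ| = 908.175 km

908.2 km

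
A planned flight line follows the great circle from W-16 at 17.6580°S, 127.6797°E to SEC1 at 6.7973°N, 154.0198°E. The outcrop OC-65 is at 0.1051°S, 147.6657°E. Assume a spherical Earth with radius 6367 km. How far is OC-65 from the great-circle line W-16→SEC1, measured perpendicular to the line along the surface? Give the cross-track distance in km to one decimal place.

65.3 km

δ₁₃ = central angle W-16→OC-65 = 0.460000 rad  (haversine)
θ₁₃ = bearing W-16→OC-65 = 50.344°,  θ₁₂ = bearing W-16→SEC1 = 49.021°
dₓₜ = R·arcsin(sin δ₁₃ · sin(θ₁₃ − θ₁₂)) = 6367·arcsin(0.44395·sin(1.323°)) = 65.271 km
|dₓₜ| = 65.271 km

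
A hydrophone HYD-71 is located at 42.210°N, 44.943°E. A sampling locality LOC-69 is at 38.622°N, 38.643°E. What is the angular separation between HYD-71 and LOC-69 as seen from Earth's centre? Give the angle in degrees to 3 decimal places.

Δφ = -3.5880°,  Δλ = -6.3000°
a = sin²(Δφ/2) + cos φ₁ cos φ₂ sin²(Δλ/2) = 0.002727
c = 2·arcsin(√a) = 0.104497 rad = 5.9872°

5.987°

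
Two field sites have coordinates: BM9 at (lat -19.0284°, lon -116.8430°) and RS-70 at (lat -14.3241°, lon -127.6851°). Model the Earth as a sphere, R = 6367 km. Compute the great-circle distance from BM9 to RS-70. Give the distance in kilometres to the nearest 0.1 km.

1266.5 km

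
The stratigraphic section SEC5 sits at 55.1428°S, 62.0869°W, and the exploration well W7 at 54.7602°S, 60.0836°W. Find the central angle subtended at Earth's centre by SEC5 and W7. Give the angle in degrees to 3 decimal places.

1.212°

Δφ = 0.3826°,  Δλ = 2.0033°
a = sin²(Δφ/2) + cos φ₁ cos φ₂ sin²(Δλ/2) = 0.000112
c = 2·arcsin(√a) = 0.021159 rad = 1.2123°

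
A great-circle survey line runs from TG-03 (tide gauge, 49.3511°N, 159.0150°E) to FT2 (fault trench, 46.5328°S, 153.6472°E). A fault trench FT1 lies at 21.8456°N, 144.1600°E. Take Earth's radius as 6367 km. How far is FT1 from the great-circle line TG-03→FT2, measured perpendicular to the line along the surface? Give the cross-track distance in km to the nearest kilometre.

1341 km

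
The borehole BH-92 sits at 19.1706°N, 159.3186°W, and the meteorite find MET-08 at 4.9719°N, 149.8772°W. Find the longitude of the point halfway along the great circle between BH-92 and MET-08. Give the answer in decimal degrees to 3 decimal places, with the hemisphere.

154.472°W

Bx = cos φ₂ cos Δλ = 0.982742,  By = cos φ₂ sin Δλ = 0.163422
φₘ = atan2(sin φ₁ + sin φ₂, √((cos φ₁ + Bx)² + By²)) = 12.11110°
λₘ = λ₁ + atan2(By, cos φ₁ + Bx) = -154.47188°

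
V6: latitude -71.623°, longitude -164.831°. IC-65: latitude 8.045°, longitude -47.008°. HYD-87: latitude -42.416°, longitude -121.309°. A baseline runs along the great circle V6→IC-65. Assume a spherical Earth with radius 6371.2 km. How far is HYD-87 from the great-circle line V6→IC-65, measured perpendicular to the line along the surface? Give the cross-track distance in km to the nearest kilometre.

δ₁₃ = central angle V6→HYD-87 = 0.628549 rad  (haversine)
θ₁₃ = bearing V6→HYD-87 = 59.844°,  θ₁₂ = bearing V6→IC-65 = 114.249°
dₓₜ = R·arcsin(sin δ₁₃ · sin(θ₁₃ − θ₁₂)) = 6371.2·arcsin(0.58797·sin(-54.406°)) = -3176.083 km
|dₓₜ| = 3176.083 km

3176 km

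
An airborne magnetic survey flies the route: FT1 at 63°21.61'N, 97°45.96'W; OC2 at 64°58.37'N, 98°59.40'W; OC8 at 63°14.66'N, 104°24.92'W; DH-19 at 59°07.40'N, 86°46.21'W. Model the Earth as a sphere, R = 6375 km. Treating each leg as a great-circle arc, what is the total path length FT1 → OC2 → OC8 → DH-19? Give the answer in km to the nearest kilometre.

FT1: φ = +63.36017°, λ = -97.76600°
OC2: φ = +64.97283°, λ = -98.99000°
OC8: φ = +63.24433°, λ = -104.41533°
DH-19: φ = +59.12333°, λ = -86.77017°
FT1→OC2: c = 0.029644 rad, d = 188.98 km
OC2→OC8: c = 0.051156 rad, d = 326.12 km
OC8→DH-19: c = 0.164228 rad, d = 1046.95 km
Total = 188.98 + 326.12 + 1046.95 = 1562.06 km

1562 km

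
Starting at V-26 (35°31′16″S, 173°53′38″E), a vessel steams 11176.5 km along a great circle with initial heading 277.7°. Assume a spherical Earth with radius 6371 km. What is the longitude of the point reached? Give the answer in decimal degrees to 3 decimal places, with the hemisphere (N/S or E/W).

79.670°E

V-26: φ = -35.52111°, λ = +173.89389°
δ = d/R = 11176.5/6371 = 1.754277 rad
φ₂ = arcsin(sin φ₁ cos δ + cos φ₁ sin δ cos θ)
   = arcsin(-0.58100·-0.18245 + 0.81390·0.98321·0.13399) = 12.31152°
λ₂ = λ₁ + atan2(sin θ sin δ cos φ₁, cos δ − sin φ₁ sin φ₂) = 79.67006°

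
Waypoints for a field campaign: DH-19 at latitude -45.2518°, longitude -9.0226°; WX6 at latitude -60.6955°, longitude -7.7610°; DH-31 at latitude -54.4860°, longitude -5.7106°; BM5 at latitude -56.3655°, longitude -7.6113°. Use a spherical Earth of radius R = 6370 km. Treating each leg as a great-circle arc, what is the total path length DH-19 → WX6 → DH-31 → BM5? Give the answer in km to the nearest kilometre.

DH-19→WX6: c = 0.269857 rad, d = 1718.99 km
WX6→DH-31: c = 0.110046 rad, d = 701.00 km
DH-31→BM5: c = 0.037818 rad, d = 240.90 km
Total = 1718.99 + 701.00 + 240.90 = 2660.88 km

2661 km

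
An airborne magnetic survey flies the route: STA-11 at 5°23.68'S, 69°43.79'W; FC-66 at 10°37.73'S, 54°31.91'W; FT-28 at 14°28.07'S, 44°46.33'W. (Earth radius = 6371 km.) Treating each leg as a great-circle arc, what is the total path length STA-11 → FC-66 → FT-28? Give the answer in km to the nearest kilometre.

2913 km

STA-11: φ = -5.39467°, λ = -69.72983°
FC-66: φ = -10.62883°, λ = -54.53183°
FT-28: φ = -14.46783°, λ = -44.77217°
STA-11→FC-66: c = 0.277993 rad, d = 1771.09 km
FC-66→FT-28: c = 0.179220 rad, d = 1141.81 km
Total = 1771.09 + 1141.81 = 2912.91 km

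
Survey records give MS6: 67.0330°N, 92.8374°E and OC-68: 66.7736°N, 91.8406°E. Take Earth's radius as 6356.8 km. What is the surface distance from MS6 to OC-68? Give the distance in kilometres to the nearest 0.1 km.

52.1 km

Δφ = -0.2594°,  Δλ = -0.9968°
a = sin²(Δφ/2) + cos φ₁ cos φ₂ sin²(Δλ/2) = 0.000017
c = 2·arcsin(√a) = 0.008190 rad = 0.4692°
d = R·c = 6356.8 × 0.008190 = 52.1 km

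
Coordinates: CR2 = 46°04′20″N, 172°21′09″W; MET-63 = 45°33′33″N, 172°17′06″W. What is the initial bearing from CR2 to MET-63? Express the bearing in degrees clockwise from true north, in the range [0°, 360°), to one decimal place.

CR2: φ = +46.07222°, λ = -172.35250°
MET-63: φ = +45.55917°, λ = -172.28500°
Δλ = 0.0675°
y = sin Δλ · cos φ₂ = 0.000825
x = cos φ₁ sin φ₂ − sin φ₁ cos φ₂ cos Δλ = -0.008954
θ = atan2(y, x) = 174.7366° → 174.7366° (mod 360°)

174.7°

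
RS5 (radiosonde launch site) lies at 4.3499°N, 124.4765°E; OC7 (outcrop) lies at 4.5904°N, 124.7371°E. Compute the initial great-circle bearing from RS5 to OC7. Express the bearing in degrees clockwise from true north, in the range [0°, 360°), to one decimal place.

47.2°

Δλ = 0.2606°
y = sin Δλ · cos φ₂ = 0.004534
x = cos φ₁ sin φ₂ − sin φ₁ cos φ₂ cos Δλ = 0.004198
θ = atan2(y, x) = 47.1999° → 47.1999° (mod 360°)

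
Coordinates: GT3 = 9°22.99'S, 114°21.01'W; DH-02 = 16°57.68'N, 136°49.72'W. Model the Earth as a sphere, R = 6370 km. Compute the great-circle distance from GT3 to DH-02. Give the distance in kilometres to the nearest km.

GT3: φ = -9.38317°, λ = -114.35017°
DH-02: φ = +16.96133°, λ = -136.82867°
Δφ = 26.3445°,  Δλ = -22.4785°
a = sin²(Δφ/2) + cos φ₁ cos φ₂ sin²(Δλ/2) = 0.087779
c = 2·arcsin(√a) = 0.601580 rad = 34.4680°
d = R·c = 6370 × 0.601580 = 3832.1 km

3832 km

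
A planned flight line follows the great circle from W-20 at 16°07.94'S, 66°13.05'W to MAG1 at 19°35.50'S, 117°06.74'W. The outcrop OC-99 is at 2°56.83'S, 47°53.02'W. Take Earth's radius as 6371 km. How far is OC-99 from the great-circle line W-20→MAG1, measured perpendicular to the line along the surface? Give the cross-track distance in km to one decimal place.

916.0 km

W-20: φ = -16.13233°, λ = -66.21750°
MAG1: φ = -19.59167°, λ = -117.11233°
OC-99: φ = -2.94717°, λ = -47.88367°
δ₁₃ = central angle W-20→OC-99 = 0.389915 rad  (haversine)
θ₁₃ = bearing W-20→OC-99 = 55.734°,  θ₁₂ = bearing W-20→MAG1 = 257.880°
dₓₜ = R·arcsin(sin δ₁₃ · sin(θ₁₃ − θ₁₂)) = 6371·arcsin(0.38011·sin(-202.145°)) = 916.015 km
|dₓₜ| = 916.015 km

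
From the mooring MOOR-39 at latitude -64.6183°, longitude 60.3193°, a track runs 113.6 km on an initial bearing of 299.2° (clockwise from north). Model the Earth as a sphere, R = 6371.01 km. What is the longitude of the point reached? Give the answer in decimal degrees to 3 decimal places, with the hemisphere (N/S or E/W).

δ = d/R = 113.6/6371.01 = 0.017831 rad
φ₂ = arcsin(sin φ₁ cos δ + cos φ₁ sin δ cos θ)
   = arcsin(-0.90347·0.99984 + 0.42865·0.01783·0.48786) = -64.10555°
λ₂ = λ₁ + atan2(sin θ sin δ cos φ₁, cos δ − sin φ₁ sin φ₂) = 58.27691°

58.277°E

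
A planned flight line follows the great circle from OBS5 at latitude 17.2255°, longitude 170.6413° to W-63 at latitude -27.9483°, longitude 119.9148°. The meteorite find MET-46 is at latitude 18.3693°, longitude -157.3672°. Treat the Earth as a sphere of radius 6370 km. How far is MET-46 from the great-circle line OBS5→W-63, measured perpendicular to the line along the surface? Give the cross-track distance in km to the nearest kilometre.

1868 km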